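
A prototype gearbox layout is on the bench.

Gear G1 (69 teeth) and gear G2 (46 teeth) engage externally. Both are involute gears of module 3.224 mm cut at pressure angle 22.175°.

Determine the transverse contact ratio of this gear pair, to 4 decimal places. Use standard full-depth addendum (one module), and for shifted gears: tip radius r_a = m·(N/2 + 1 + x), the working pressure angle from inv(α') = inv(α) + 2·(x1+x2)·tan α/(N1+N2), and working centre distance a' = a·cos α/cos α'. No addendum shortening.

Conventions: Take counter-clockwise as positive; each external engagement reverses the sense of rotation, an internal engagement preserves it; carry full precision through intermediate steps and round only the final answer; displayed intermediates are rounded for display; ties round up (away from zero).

1.6626

single-mesh involute tooth geometry (69T engaging 46T at module 3.224)
base radii: r_b1 = 103.001061, r_b2 = 68.667374
tip radii: r_a1 = 114.452000, r_a2 = 77.376000
no profile shift: α' = α, a' = a
action lengths: √(r_a1²−r_b1²) = 49.900318, √(r_a2²−r_b2²) = 35.662825
base pitch p_b = π·m·cos α = 9.379344
CR = (49.900318 + 35.662825 − 185.380000·sin 22.17500°)/9.379344 = 1.662581
contact ratio ≈ 1.6626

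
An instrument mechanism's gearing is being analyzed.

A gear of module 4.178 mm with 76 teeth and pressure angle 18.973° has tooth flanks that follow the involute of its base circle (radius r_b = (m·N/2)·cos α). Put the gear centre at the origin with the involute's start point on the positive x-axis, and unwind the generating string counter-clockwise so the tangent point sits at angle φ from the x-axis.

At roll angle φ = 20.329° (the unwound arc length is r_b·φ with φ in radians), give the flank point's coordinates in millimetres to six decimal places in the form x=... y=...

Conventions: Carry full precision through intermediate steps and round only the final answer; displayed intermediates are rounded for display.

x=159.293682 y=2.207366

class = single-mesh tooth geometry [base-circle involute, m = 4.178, 76T]
pitch radius r_p = m·N/2 = 4.178·76/2 = 158.764000
base radius r_b = r_p·cos α = 158.764000·cos 18.973° = 150.138652
roll angle φ = 20.329° = 0.35480798 rad
x = r_b·(cos φ + φ·sin φ) = 159.293682
y = r_b·(sin φ − φ·cos φ) = 2.207366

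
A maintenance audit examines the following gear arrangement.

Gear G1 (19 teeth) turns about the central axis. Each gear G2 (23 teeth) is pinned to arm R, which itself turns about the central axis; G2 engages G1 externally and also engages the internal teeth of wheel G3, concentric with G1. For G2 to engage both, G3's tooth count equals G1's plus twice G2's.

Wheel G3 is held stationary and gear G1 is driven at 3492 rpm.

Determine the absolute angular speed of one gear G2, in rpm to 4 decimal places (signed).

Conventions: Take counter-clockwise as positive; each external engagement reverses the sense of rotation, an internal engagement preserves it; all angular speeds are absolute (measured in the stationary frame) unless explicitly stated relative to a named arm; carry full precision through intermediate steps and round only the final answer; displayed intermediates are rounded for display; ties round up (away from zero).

planetary set (19T centre, 23T on arm, 65T internal) — Willis relation
normalise by the input: solve with ω_sun = 1, then scale by 3492 rpm
ring teeth: 19 + 2·23 = 65
19(ω_sun−ω_arm) = −65(ω_ring−ω_arm),  ω_ring = 0, ω_sun = 1
19(1−ω_arm) = −65(0−ω_arm)  ⇒  84·ω_arm = 19  ⇒  ω_arm = 19/84
sun–planet mesh: 19·(1−19/84) = −23·(ω_p−ω_arm)  ⇒  ω_p−ω_arm = -1235/1932
ω_p = 19/84 − 1235/1932 = -19/46
scale: ω_p = -19/46 × 3492 rpm = -1442.3478 rpm

-1442.3478 rpm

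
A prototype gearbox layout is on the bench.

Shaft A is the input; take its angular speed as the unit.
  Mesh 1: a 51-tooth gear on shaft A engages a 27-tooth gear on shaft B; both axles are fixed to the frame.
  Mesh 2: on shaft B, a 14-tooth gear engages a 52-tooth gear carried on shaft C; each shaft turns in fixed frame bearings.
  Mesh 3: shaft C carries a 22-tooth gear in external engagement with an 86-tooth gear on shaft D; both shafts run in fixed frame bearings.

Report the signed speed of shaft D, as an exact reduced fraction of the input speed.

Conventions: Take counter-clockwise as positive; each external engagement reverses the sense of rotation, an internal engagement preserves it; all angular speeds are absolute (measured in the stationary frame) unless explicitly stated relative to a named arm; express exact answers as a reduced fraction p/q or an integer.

3-mesh fixed-axis compound train (all bearings frame-fixed)
mesh 1 [51T→27T]: |ω|/ω_in = 1×51/27 = 17/9, sense flips to −
mesh 2 [14T→52T]: |ω|/ω_in = (17/9)×14/52 = 119/234, sense flips to +
mesh 3 [22T→86T]: |ω|/ω_in = (119/234)×22/86 = 1309/10062, sense flips to −
signed output speed (× input speed) = -1309/10062

-1309/10062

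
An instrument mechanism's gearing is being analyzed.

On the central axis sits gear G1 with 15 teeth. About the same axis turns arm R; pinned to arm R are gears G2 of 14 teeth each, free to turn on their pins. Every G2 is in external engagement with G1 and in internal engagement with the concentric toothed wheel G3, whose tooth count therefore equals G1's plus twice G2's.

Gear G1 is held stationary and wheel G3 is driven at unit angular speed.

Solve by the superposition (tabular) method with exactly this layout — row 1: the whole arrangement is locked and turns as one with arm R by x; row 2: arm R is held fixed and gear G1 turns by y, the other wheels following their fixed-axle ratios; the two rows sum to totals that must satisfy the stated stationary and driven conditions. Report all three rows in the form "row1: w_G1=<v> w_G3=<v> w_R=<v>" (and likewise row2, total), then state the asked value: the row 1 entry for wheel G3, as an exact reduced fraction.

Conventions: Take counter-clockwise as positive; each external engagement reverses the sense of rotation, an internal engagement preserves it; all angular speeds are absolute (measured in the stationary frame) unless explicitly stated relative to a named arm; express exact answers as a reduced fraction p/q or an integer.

recognized (axles ride arm R): planetary set, 15/14/43 teeth
superposition row 1 [locked train]: every member turns x
superposition row 2 [arm held]: sun y, ring −(15/43)·y, arm 0
boundary: total ω_sun = x + y = 0 and total ω_ring = x − (15/43)·y = 1  ⇒  y = -43/58, x = 43/58
row 2 ring = −(15/43)·(-43/58) = 15/58
totals (row 1 + row 2): sun 43/58 + (-43/58) = 0, ring 43/58 + 15/58 = 1, arm 43/58 + 0 = 43/58
asked cell (row1, ring) = 43/58

row1: w_G1=43/58 w_G3=43/58 w_R=43/58
row2: w_G1=-43/58 w_G3=15/58 w_R=0
total: w_G1=0 w_G3=1 w_R=43/58
asked value: 43/58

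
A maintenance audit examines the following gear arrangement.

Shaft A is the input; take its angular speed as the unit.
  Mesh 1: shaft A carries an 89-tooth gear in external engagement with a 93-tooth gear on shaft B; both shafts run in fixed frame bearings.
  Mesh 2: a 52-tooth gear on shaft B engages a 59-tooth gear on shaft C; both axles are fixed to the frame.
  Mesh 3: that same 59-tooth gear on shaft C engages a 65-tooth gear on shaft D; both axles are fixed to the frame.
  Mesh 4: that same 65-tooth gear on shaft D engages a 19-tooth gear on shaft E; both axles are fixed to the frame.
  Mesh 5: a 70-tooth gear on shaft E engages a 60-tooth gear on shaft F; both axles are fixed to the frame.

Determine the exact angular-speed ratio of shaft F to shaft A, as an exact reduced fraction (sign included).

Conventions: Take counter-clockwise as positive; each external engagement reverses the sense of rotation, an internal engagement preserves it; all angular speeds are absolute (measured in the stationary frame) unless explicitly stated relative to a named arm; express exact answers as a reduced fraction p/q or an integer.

-16198/5301

class = fixed-axis compound train [5 meshes; 5 ratios multiply, 5 sense flips]
mesh 1 [89T→93T]: running ratio 89/93, sense −
mesh 2 [52T→59T]: running ratio 4628/5487, sense +
mesh 3 [59T→65T]: running ratio 356/465, sense −
mesh 4 [65T→19T]: running ratio 4628/1767, sense +
mesh 5 [70T→60T]: running ratio 16198/5301, sense −
ω_out/ω_in = -16198/5301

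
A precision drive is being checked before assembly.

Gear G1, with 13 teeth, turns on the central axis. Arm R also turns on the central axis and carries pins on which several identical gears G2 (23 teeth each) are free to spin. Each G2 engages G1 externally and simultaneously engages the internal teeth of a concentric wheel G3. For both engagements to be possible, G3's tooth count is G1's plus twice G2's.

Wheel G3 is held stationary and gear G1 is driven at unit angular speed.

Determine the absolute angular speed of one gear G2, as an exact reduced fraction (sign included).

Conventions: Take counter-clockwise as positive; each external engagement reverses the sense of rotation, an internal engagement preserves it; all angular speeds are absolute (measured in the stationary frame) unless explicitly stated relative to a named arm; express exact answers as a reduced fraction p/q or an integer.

topology: planetary set — G1 13T / G2 23T / G3 59T, arm = carrier (Willis)
ring teeth: 13 + 2·23 = 59
13(ω_sun−ω_arm) = −59(ω_ring−ω_arm),  ω_ring = 0, ω_sun = 1
13(1−ω_arm) = −59(0−ω_arm)  ⇒  72·ω_arm = 13  ⇒  ω_arm = 13/72
sun–planet mesh: 13·(1−13/72) = −23·(ω_p−ω_arm)  ⇒  ω_p−ω_arm = -767/1656
ω_p = 13/72 − 767/1656 = -13/46
exact speed ratio = -13/46

-13/46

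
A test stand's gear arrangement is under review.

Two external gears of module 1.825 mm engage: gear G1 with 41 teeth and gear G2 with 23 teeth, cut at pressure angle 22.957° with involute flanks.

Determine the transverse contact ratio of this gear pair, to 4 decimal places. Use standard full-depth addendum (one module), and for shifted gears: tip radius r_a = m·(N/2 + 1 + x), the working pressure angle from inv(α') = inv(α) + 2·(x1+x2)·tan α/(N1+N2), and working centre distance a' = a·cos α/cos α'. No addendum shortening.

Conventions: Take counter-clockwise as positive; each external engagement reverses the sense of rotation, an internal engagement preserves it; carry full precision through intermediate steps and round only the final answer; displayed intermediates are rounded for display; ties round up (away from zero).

recognized (one external pair, fixed centres): single-mesh tooth geometry, m = 1.825, N1 = 41, N2 = 23
base radii: r_b1 = 34.449349, r_b2 = 19.325245
tip radii: r_a1 = 39.237500, r_a2 = 22.812500
no profile shift: α' = α, a' = a
action lengths: √(r_a1²−r_b1²) = 18.783604, √(r_a2²−r_b2²) = 12.122091
base pitch p_b = π·m·cos α = 5.279308
CR = (18.783604 + 12.122091 − 58.400000·sin 22.95700°)/5.279308 = 1.539472
contact ratio ≈ 1.5395

1.5395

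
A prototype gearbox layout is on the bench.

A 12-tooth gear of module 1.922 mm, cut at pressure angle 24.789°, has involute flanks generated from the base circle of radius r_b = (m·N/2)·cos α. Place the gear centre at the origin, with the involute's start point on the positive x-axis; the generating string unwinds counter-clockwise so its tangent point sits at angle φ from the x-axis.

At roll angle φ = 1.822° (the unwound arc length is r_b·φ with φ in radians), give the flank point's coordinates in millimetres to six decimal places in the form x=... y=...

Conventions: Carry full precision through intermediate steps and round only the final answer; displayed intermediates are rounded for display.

x=10.474711 y=0.000112

class = single-mesh tooth geometry [base-circle involute, m = 1.922, 12T]
pitch radius r_p = m·N/2 = 1.922·12/2 = 11.532000
base radius r_b = r_p·cos α = 11.532000·cos 24.789° = 10.469418
roll angle φ = 1.822° = 0.03179990 rad
x = r_b·(cos φ + φ·sin φ) = 10.474711
y = r_b·(sin φ − φ·cos φ) = 0.000112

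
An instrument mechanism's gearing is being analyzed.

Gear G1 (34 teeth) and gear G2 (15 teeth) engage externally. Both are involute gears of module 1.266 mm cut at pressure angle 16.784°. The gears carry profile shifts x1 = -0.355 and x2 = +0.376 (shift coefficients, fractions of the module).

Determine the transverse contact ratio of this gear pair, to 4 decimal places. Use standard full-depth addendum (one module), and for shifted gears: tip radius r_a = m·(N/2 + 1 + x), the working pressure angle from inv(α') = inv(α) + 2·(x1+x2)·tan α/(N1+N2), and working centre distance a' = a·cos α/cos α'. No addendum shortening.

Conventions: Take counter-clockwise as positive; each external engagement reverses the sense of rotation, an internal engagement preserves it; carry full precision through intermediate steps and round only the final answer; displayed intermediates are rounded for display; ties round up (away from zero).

single-mesh involute tooth geometry (34T engaging 15T at module 1.266)
base radii: r_b1 = 20.605167, r_b2 = 9.090515
tip radii: r_a1 = 22.338570, r_a2 = 11.237016
inv(α') = inv(16.784°) + 2·(-0.355+0.376)·tan α/(34+15) = 0.00893558  ⇒  α' = 16.94518°
a' = a·cos α / cos α' = 31.0170·cos 16.784°/cos 16.94518° = 31.043462
action lengths: √(r_a1²−r_b1²) = 8.627794, √(r_a2²−r_b2²) = 6.605533
base pitch p_b = π·m·cos α = 3.807826
CR = (8.627794 + 6.605533 − 31.043462·sin 16.94518°)/3.807826 = 1.624419
contact ratio ≈ 1.6244

1.6244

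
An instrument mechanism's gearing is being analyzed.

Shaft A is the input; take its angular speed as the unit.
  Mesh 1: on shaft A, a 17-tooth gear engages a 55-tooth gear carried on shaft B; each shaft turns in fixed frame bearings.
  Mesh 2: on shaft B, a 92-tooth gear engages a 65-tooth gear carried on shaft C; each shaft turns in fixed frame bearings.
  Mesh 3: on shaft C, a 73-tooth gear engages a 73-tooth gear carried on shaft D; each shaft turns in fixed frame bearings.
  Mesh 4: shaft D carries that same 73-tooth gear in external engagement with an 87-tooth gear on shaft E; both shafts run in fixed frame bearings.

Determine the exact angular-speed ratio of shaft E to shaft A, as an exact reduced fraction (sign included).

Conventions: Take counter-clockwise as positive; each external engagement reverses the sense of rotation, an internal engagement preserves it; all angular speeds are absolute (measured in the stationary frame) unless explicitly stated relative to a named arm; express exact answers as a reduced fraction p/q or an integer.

114172/311025

class = fixed-axis compound train [4 meshes; 4 ratios multiply, 4 sense flips]
mesh 1 [17T→55T]: running ratio 17/55, sense −
mesh 2 [92T→65T]: running ratio 1564/3575, sense +
mesh 3 [73T→73T]: running ratio 1564/3575, sense −
mesh 4 [73T→87T]: running ratio 114172/311025, sense +
ω_out/ω_in = 114172/311025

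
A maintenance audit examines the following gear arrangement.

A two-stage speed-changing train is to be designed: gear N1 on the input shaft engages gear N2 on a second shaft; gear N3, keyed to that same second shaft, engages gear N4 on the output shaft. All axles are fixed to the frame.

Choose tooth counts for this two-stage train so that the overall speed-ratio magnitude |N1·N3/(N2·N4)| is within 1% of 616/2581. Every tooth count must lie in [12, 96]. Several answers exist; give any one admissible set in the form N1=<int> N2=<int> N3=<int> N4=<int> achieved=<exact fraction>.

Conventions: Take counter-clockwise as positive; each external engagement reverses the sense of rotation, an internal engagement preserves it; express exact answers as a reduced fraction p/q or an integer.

N1=14 N2=29 N3=44 N4=89 achieved=616/2581

design class (target 616/2581): fixed-axis compound train
target = 616/2581 in lowest terms: an exact hit needs N1·N3 = k·616 and N2·N4 = k·2581 for one integer k, every count in [12, 96]; additionally prefer no 1:1 stage (N1 ≠ N2, N3 ≠ N4)
k = 1: N1·N3 = 616 = 14·44, N2·N4 = 2581 = 29·89
achieved = 14·44/(29·89) = 616/2581; |achieved − target| = 0 ≤ 154/64525 ✓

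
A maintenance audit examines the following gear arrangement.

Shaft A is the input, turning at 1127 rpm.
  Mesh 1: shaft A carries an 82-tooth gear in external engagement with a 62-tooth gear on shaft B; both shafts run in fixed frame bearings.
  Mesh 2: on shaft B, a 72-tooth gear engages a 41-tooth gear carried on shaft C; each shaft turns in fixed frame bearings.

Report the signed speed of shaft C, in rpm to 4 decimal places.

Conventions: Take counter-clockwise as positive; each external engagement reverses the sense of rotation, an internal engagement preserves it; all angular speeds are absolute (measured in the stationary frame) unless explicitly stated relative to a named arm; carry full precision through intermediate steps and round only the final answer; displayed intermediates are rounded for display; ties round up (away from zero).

+2617.5484 rpm

class = fixed-axis compound train [2 meshes; 2 ratios multiply, 2 sense flips]
mesh 1 [82T→62T]: ω = 1127.0000×82/62 = 1490.5484 rpm, sense flips to −
mesh 2 [72T→41T]: ω = 1490.5484×72/41 = 2617.5484 rpm, sense flips to +
signed output speed = +2617.5484 rpm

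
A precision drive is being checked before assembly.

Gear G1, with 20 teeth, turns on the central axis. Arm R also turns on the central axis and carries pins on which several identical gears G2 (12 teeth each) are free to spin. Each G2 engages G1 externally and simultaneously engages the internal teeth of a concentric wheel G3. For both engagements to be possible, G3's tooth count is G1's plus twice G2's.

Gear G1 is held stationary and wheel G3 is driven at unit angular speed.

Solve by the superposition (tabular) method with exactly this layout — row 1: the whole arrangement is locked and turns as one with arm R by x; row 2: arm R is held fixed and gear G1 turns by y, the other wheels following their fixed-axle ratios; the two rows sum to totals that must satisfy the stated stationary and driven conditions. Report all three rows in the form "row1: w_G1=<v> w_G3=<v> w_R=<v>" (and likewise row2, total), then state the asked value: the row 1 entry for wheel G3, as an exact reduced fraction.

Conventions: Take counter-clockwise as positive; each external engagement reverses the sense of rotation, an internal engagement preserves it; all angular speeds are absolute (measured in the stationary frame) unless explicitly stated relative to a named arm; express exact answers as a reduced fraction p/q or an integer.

row1: w_G1=11/16 w_G3=11/16 w_R=11/16
row2: w_G1=-11/16 w_G3=5/16 w_R=0
total: w_G1=0 w_G3=1 w_R=11/16
asked value: 11/16

class = planetary set [G3 = 20+2·12 = 44; Willis about the carrier]
row 1: whole set turns with the arm by x
row 2: sun turns y, ring = −(20/44)·y, arm 0
boundary: total ω_sun = x + y = 0 and total ω_ring = x − (20/44)·y = 1  ⇒  y = -11/16, x = 11/16
row 2 ring = −(20/44)·(-11/16) = 5/16
totals (row 1 + row 2): sun 11/16 + (-11/16) = 0, ring 11/16 + 5/16 = 1, arm 11/16 + 0 = 11/16
asked cell (row1, ring) = 11/16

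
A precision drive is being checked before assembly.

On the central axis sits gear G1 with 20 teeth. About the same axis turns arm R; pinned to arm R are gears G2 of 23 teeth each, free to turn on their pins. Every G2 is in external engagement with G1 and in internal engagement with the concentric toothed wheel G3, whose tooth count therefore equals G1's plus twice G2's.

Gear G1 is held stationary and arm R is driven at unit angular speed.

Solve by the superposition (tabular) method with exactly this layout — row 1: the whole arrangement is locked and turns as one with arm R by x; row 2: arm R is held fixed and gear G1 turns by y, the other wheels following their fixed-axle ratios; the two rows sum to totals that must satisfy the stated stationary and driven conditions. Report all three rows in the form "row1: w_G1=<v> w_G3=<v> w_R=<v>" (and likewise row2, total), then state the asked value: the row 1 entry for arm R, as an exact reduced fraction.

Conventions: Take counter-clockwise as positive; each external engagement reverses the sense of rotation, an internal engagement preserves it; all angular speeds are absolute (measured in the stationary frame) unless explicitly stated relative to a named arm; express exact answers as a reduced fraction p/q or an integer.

row1: w_G1=1 w_G3=1 w_R=1
row2: w_G1=-1 w_G3=10/33 w_R=0
total: w_G1=0 w_G3=43/33 w_R=1
asked value: 1

topology: planetary set — G1 20T / G2 23T / G3 66T, arm = carrier (Willis)
row 1 (train locked, turned with arm): all members turn x
row 2 — arm fixed, fixed-axis ratios: sun y, ring −(20/66)·y, arm 0
boundary: total ω_sun = x + y = 0 and total ω_arm = x = 1  ⇒  y = -1, x = 1
row 2 ring = −(20/66)·(-1) = 10/33
totals (row 1 + row 2): sun 1 + (-1) = 0, ring 1 + 10/33 = 43/33, arm 1 + 0 = 1
asked cell (row1, arm) = 1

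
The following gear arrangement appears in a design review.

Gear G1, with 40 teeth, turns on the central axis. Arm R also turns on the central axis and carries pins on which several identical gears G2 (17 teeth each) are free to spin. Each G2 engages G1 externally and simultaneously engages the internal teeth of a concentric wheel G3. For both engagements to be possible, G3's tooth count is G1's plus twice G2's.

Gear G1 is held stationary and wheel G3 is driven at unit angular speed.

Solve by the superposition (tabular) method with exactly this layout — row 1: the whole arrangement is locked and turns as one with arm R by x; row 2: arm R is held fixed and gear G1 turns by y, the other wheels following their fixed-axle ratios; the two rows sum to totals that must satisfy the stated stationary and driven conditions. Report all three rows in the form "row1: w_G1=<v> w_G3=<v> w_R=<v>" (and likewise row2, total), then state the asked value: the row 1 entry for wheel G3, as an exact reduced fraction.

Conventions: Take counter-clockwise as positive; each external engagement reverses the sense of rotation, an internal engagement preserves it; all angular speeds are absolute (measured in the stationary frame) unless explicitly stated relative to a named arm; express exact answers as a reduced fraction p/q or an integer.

row1: w_G1=37/57 w_G3=37/57 w_R=37/57
row2: w_G1=-37/57 w_G3=20/57 w_R=0
total: w_G1=0 w_G3=1 w_R=37/57
asked value: 37/57

recognized (axles ride arm R): planetary set, 40/17/74 teeth
row 1 (train locked, turned with arm): all members turn x
superposition row 2 [arm held]: sun y, ring −(40/74)·y, arm 0
boundary: total ω_sun = x + y = 0 and total ω_ring = x − (40/74)·y = 1  ⇒  y = -37/57, x = 37/57
row 2 ring = −(40/74)·(-37/57) = 20/57
totals (row 1 + row 2): sun 37/57 + (-37/57) = 0, ring 37/57 + 20/57 = 1, arm 37/57 + 0 = 37/57
asked cell (row1, ring) = 37/57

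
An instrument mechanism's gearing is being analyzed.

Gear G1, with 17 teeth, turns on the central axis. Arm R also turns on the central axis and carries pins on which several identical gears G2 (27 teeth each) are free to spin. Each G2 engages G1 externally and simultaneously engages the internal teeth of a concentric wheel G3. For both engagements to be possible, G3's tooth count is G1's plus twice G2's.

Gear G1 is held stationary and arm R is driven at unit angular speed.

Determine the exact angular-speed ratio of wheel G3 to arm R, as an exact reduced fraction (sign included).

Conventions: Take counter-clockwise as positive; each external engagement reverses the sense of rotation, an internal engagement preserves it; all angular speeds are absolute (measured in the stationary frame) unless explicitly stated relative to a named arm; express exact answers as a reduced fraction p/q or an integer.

88/71

class = planetary set [G3 = 17+2·27 = 71; Willis about the carrier]
ring teeth: 17 + 2·27 = 71
17(ω_sun−ω_arm) = −71(ω_ring−ω_arm),  ω_sun = 0, ω_arm = 1
ω_ring = 1 − (17/71)(0−1) = 88/71
ω_out/ω_in = 88/71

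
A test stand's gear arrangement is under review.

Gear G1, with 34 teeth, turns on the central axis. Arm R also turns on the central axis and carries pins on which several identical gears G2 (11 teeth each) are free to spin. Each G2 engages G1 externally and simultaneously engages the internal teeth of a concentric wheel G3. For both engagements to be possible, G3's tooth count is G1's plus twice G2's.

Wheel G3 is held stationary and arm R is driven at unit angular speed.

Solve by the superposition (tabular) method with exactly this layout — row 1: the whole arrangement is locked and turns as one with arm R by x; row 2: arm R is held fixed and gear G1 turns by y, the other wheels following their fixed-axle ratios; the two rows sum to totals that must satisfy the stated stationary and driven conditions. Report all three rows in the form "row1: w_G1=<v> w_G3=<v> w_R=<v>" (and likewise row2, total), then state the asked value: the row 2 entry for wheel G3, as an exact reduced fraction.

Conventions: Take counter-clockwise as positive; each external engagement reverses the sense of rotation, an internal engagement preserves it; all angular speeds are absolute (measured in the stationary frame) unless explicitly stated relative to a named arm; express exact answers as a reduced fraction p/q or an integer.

row1: w_G1=1 w_G3=1 w_R=1
row2: w_G1=28/17 w_G3=-1 w_R=0
total: w_G1=45/17 w_G3=0 w_R=1
asked value: -1

class = planetary set [G3 = 34+2·11 = 56; Willis about the carrier]
row 1 — lock + rotate with arm: ω_sun = ω_ring = ω_arm = x
row 2 — arm fixed, fixed-axis ratios: sun y, ring −(34/56)·y, arm 0
boundary: total ω_ring = x − (34/56)·y = 0 and total ω_arm = x = 1  ⇒  y = 28/17, x = 1
row 2 ring = −(34/56)·28/17 = -1
totals (row 1 + row 2): sun 1 + 28/17 = 45/17, ring 1 + (-1) = 0, arm 1 + 0 = 1
asked cell (row2, ring) = -1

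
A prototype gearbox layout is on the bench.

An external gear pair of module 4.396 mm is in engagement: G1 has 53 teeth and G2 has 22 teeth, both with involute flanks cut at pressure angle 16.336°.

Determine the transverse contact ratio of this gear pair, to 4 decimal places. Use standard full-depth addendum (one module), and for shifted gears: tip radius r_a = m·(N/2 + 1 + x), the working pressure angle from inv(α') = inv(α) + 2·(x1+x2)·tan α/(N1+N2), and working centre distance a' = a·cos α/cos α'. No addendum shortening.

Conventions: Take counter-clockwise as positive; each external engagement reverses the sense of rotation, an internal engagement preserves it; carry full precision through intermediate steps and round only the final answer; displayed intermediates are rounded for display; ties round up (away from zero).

1.8663

topology: single-mesh involute geometry — m = 4.396, 53T/22T pair
base radii: r_b1 = 111.790992, r_b2 = 46.403808
tip radii: r_a1 = 120.890000, r_a2 = 52.752000
no profile shift: α' = α, a' = a
action lengths: √(r_a1²−r_b1²) = 46.012674, √(r_a2²−r_b2²) = 25.089043
base pitch p_b = π·m·cos α = 13.252897
CR = (46.012674 + 25.089043 − 164.850000·sin 16.33600°)/13.252897 = 1.866340
contact ratio ≈ 1.8663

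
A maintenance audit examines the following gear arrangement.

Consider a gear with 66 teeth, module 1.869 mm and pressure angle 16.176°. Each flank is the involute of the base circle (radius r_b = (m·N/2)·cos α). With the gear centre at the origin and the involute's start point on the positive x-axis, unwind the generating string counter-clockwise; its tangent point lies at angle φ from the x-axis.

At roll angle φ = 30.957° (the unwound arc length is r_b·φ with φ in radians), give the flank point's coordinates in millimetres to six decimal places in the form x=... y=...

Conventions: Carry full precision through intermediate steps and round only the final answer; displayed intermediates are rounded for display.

x=67.260534 y=3.024378

single-mesh involute tooth geometry (66T wheel at module 1.869)
pitch radius r_p = m·N/2 = 1.869·66/2 = 61.677000
base radius r_b = r_p·cos α = 61.677000·cos 16.176° = 59.235236
roll angle φ = 30.957° = 0.54030158 rad
x = r_b·(cos φ + φ·sin φ) = 67.260534
y = r_b·(sin φ − φ·cos φ) = 3.024378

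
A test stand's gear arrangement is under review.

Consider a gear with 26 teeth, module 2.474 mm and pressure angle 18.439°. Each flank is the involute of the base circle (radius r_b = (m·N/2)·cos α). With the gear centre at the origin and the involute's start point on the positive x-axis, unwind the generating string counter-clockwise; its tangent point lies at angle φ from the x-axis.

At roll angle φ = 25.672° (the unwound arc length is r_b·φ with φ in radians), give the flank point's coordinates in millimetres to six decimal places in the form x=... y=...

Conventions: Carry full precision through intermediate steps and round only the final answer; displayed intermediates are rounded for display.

class = single-mesh tooth geometry [base-circle involute, m = 2.474, 26T]
pitch radius r_p = m·N/2 = 2.474·26/2 = 32.162000
base radius r_b = r_p·cos α = 32.162000·cos 18.439° = 30.510833
roll angle φ = 25.672° = 0.44806093 rad
x = r_b·(cos φ + φ·sin φ) = 33.421481
y = r_b·(sin φ − φ·cos φ) = 0.896603

x=33.421481 y=0.896603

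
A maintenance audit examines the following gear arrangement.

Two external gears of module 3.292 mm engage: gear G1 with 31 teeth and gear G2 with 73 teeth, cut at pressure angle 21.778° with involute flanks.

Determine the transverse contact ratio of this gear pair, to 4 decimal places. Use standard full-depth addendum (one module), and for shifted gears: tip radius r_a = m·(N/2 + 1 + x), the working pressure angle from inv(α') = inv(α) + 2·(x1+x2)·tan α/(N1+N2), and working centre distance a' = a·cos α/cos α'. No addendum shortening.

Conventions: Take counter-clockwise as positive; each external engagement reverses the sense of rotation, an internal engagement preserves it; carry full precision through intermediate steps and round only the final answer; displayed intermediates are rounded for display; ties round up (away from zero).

class = single-mesh tooth geometry [involute pair 31T × 73T, m = 3.292]
base radii: r_b1 = 47.384190, r_b2 = 111.582126
tip radii: r_a1 = 54.318000, r_a2 = 123.450000
no profile shift: α' = α, a' = a
action lengths: √(r_a1²−r_b1²) = 26.555294, √(r_a2²−r_b2²) = 52.814124
base pitch p_b = π·m·cos α = 9.603989
CR = (26.555294 + 52.814124 − 171.184000·sin 21.77800°)/9.603989 = 1.651212
contact ratio ≈ 1.6512

1.6512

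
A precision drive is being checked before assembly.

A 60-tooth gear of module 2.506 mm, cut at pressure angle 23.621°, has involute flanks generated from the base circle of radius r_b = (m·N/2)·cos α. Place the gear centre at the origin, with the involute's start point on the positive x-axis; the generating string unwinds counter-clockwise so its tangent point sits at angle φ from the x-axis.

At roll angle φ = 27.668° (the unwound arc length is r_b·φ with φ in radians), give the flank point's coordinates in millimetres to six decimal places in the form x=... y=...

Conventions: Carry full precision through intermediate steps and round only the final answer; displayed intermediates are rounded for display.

x=76.450145 y=2.525707

recognized (one wheel, involute flank): single-mesh tooth geometry, m = 2.506, N = 60
pitch radius r_p = m·N/2 = 2.506·60/2 = 75.180000
base radius r_b = r_p·cos α = 75.180000·cos 23.621° = 68.881114
roll angle φ = 27.668° = 0.48289770 rad
x = r_b·(cos φ + φ·sin φ) = 76.450145
y = r_b·(sin φ − φ·cos φ) = 2.525707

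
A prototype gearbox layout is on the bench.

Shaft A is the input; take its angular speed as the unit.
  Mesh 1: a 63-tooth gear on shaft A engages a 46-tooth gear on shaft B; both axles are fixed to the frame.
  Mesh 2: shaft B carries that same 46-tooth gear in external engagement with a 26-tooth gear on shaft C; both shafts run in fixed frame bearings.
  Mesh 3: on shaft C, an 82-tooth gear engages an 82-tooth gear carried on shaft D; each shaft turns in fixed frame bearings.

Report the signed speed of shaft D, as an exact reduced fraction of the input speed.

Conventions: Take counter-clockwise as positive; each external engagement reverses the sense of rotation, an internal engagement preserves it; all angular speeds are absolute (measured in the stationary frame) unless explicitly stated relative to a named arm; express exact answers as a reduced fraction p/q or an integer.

-63/26

3-mesh fixed-axis compound train (all bearings frame-fixed)
mesh 1 [63T→46T]: |ω|/ω_in = 1×63/46 = 63/46, sense flips to −
mesh 2 [46T→26T]: |ω|/ω_in = (63/46)×46/26 = 63/26, sense flips to +
mesh 3 [82T→82T]: |ω|/ω_in = (63/26)×82/82 = 63/26, sense flips to −
signed output speed (× input speed) = -63/26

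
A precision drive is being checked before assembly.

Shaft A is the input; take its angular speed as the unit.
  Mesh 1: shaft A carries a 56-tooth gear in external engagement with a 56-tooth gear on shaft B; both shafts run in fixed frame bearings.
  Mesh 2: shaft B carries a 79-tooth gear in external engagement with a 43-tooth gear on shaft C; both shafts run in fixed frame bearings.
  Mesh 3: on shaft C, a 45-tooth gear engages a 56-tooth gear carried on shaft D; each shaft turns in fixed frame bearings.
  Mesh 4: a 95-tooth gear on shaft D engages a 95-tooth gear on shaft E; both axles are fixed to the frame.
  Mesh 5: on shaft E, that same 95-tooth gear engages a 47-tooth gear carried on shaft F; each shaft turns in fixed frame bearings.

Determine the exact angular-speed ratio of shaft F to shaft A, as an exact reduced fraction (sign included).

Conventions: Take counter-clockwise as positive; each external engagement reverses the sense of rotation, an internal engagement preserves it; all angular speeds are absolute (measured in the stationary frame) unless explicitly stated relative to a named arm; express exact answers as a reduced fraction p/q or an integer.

class = fixed-axis compound train [5 meshes; 5 ratios multiply, 5 sense flips]
mesh 1 [56T→56T]: running ratio 1, sense −
mesh 2 [79T→43T]: running ratio 79/43, sense +
mesh 3 [45T→56T]: running ratio 3555/2408, sense −
mesh 4 [95T→95T]: running ratio 3555/2408, sense +
mesh 5 [95T→47T]: running ratio 337725/113176, sense −
ω_out/ω_in = -337725/113176

-337725/113176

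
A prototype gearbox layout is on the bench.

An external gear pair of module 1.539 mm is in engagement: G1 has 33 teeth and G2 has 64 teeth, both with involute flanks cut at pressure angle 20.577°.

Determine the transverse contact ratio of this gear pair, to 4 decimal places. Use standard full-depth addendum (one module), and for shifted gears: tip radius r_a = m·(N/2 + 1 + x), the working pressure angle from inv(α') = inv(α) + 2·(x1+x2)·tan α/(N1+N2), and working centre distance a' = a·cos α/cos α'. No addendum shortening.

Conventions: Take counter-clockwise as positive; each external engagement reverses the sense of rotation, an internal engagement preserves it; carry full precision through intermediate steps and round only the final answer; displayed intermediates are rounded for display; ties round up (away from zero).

single-mesh involute tooth geometry (33T engaging 64T at module 1.539)
base radii: r_b1 = 23.773412, r_b2 = 46.106012
tip radii: r_a1 = 26.932500, r_a2 = 50.787000
no profile shift: α' = α, a' = a
action lengths: √(r_a1²−r_b1²) = 12.656398, √(r_a2²−r_b2²) = 21.296831
base pitch p_b = π·m·cos α = 4.526447
CR = (12.656398 + 21.296831 − 74.641500·sin 20.57700°)/4.526447 = 1.705375
contact ratio ≈ 1.7054

1.7054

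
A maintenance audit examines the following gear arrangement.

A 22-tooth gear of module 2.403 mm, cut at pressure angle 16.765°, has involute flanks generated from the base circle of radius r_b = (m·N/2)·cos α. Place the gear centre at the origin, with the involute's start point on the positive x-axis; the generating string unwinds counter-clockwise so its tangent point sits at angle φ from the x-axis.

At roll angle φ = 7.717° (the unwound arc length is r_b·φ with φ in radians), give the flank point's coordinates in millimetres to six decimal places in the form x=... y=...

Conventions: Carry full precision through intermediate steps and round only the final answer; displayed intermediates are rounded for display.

class = single-mesh tooth geometry [base-circle involute, m = 2.403, 22T]
pitch radius r_p = m·N/2 = 2.403·22/2 = 26.433000
base radius r_b = r_p·cos α = 26.433000·cos 16.765° = 25.309489
roll angle φ = 7.717° = 0.13468706 rad
x = r_b·(cos φ + φ·sin φ) = 25.538013
y = r_b·(sin φ − φ·cos φ) = 0.020576

x=25.538013 y=0.020576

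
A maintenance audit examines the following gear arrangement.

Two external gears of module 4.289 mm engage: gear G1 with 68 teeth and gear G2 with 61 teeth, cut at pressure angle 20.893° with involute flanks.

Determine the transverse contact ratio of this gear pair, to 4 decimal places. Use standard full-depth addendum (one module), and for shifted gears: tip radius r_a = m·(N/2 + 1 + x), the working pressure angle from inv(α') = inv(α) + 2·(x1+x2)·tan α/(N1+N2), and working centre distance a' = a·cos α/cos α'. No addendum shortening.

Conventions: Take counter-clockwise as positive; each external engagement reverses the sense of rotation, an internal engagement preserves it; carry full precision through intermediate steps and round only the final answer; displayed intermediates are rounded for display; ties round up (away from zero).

recognized (one external pair, fixed centres): single-mesh tooth geometry, m = 4.289, N1 = 68, N2 = 61
base radii: r_b1 = 136.237656, r_b2 = 122.213192
tip radii: r_a1 = 150.115000, r_a2 = 135.103500
no profile shift: α' = α, a' = a
action lengths: √(r_a1²−r_b1²) = 63.038197, √(r_a2²−r_b2²) = 57.592460
base pitch p_b = π·m·cos α = 12.588330
CR = (63.038197 + 57.592460 − 276.640500·sin 20.89300°)/12.588330 = 1.745589
contact ratio ≈ 1.7456

1.7456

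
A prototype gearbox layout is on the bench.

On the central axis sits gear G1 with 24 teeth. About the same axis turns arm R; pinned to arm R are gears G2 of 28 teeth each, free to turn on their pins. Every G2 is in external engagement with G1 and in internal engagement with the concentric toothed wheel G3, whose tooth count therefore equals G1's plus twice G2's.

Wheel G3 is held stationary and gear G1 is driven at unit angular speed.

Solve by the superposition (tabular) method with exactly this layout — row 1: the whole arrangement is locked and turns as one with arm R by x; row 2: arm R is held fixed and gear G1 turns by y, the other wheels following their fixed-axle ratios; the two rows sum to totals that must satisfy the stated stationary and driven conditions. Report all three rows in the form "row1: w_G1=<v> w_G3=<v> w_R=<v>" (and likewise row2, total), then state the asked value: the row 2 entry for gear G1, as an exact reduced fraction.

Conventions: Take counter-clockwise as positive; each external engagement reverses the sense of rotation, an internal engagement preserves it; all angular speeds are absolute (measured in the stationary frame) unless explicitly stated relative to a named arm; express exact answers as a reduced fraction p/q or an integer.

row1: w_G1=3/13 w_G3=3/13 w_R=3/13
row2: w_G1=10/13 w_G3=-3/13 w_R=0
total: w_G1=1 w_G3=0 w_R=3/13
asked value: 10/13

recognized (axles ride arm R): planetary set, 24/28/80 teeth
row 1 — lock + rotate with arm: ω_sun = ω_ring = ω_arm = x
row 2 — arm fixed, fixed-axis ratios: sun y, ring −(24/80)·y, arm 0
boundary: total ω_ring = x − (24/80)·y = 0 and total ω_sun = x + y = 1  ⇒  y = 10/13, x = 3/13
row 2 ring = −(24/80)·10/13 = -3/13
totals (row 1 + row 2): sun 3/13 + 10/13 = 1, ring 3/13 + (-3/13) = 0, arm 3/13 + 0 = 3/13
asked cell (row2, sun) = 10/13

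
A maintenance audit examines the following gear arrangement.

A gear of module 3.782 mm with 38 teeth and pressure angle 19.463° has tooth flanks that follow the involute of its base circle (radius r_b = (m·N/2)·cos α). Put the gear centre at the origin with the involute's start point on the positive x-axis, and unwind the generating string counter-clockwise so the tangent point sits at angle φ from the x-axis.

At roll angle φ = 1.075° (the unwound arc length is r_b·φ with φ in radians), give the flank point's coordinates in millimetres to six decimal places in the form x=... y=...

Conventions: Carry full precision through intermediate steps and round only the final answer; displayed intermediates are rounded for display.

recognized (one wheel, involute flank): single-mesh tooth geometry, m = 3.782, N = 38
pitch radius r_p = m·N/2 = 3.782·38/2 = 71.858000
base radius r_b = r_p·cos α = 71.858000·cos 19.463° = 67.751808
roll angle φ = 1.075° = 0.01876229 rad
x = r_b·(cos φ + φ·sin φ) = 67.763732
y = r_b·(sin φ − φ·cos φ) = 0.000149

x=67.763732 y=0.000149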